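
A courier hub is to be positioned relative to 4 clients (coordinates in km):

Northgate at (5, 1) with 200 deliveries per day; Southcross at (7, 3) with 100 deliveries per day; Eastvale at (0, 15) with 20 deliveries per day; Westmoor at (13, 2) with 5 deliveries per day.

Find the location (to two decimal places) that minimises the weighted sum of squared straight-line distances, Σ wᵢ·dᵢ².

(5.43, 2.49)

The minimiser of Σwᵢ‖p−pᵢ‖² is the weighted centroid p* = (Σwᵢpᵢ)/(Σwᵢ).
Σwᵢ = 325.
Σwᵢxᵢ = 200·5 + 100·7 + 20·0 + 5·13 = 1765.
Σwᵢyᵢ = 200·1 + 100·3 + 20·15 + 5·2 = 810.
x* = 1765/325 = 5.43, y* = 810/325 = 2.49.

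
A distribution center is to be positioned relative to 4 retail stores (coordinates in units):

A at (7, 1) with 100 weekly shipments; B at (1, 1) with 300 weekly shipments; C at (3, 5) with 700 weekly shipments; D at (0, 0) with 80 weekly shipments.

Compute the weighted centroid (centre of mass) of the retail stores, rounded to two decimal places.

The minimiser of Σwᵢ‖p−pᵢ‖² is the weighted centroid p* = (Σwᵢpᵢ)/(Σwᵢ).
Σwᵢ = 1180.
Σwᵢxᵢ = 100·7 + 300·1 + 700·3 + 80·0 = 3100.
Σwᵢyᵢ = 100·1 + 300·1 + 700·5 + 80·0 = 3900.
x* = 3100/1180 = 2.63, y* = 3900/1180 = 3.31.

(2.63, 3.31)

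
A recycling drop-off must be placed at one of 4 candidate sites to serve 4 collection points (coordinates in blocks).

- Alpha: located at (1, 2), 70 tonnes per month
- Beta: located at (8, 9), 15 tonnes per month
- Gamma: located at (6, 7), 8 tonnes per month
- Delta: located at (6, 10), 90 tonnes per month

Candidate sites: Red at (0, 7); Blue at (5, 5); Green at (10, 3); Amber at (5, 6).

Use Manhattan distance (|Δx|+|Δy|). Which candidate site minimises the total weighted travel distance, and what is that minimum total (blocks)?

Total weighted distance at each candidate:
  Red (0, 7): total = 1428
  Blue (5, 5): total = 1159
  Green (10, 3): total = 1874
  Amber (5, 6): total = 1116
Minimum is at Amber with total 1116 blocks.

Amber, total 1116 blocks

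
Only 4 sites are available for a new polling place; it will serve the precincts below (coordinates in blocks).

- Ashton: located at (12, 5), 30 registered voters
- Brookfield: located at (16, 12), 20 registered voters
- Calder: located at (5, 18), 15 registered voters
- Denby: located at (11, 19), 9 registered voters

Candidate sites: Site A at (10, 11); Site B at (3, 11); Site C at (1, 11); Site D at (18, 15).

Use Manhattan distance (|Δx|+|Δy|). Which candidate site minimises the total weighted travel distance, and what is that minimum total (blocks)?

Site A, total 641 blocks

Total weighted distance at each candidate:
  Site A (10, 11): total = 641
  Site B (3, 11): total = 1009
  Site C (1, 11): total = 1157
  Site D (18, 15): total = 919
Minimum is at Site A with total 641 blocks.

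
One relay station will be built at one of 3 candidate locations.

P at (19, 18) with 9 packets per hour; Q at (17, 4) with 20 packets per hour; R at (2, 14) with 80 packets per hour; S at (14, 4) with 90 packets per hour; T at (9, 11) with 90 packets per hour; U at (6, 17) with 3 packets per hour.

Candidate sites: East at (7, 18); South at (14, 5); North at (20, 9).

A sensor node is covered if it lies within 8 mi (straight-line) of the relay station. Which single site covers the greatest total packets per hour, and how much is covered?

South, covering 200

Coverage radius r = 8 mi; a point is covered iff (Δx)²+(Δy)² ≤ 8² = 64.
  East (7, 18): covers {R, T, U} → 173
  South (14, 5): covers {Q, S, T} → 200
  North (20, 9): covers {Q, S} → 110
Maximum coverage at South: 200 packets per hour.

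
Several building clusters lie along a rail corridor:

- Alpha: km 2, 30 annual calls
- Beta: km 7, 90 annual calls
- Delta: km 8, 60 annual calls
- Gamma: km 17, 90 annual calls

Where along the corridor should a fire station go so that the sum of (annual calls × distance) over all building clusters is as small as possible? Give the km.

x = 8

For a sum of weighted absolute distances on a line, the optimum is the weighted median (not the mean). Total weight W = 270; half-weight = 135.
Sort by position and accumulate weight:
  km 2 (Alpha, w=30) → cum 30
  km 7 (Beta, w=90) → cum 120
  km 8 (Delta, w=60) → cum 180  ≥ 135 → median here
  km 17 (Gamma, w=90) → cum 270
Optimal location: km 8.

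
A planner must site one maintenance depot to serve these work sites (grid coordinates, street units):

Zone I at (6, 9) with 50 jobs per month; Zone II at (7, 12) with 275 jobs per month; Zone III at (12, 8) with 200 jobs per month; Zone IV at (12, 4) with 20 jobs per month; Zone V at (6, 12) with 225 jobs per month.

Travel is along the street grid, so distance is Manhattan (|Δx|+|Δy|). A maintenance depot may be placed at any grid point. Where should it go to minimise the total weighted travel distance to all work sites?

(7, 12)

Manhattan distance separates: Σwᵢ(|x−xᵢ|+|y−yᵢ|) = Σwᵢ|x−xᵢ| + Σwᵢ|y−yᵢ|, so x and y are optimised independently as 1-D weighted medians.
Total weight W = 770; half = 385.
x-coordinate, sorted with cumulative weight:
  x=6 (Zone I, w=50) cum 50
  x=6 (Zone V, w=225) cum 275
  x=7 (Zone II, w=275) cum 550  ← median
  x=12 (Zone III, w=200) cum 750
  x=12 (Zone IV, w=20) cum 770
⇒ x* = 7
y-coordinate, sorted with cumulative weight:
  y=4 (Zone IV, w=20) cum 20
  y=8 (Zone III, w=200) cum 220
  y=9 (Zone I, w=50) cum 270
  y=12 (Zone II, w=275) cum 545  ← median
  y=12 (Zone V, w=225) cum 770
⇒ y* = 12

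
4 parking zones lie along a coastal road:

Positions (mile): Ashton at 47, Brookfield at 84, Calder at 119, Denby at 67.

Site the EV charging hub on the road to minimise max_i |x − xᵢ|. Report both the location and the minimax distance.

location 83, max distance 36

The 1-center on a line is the midpoint of the two extreme points: leftmost at 47, rightmost at 119.
Optimal location = (47 + 119)/2 = 83; maximum distance = (119 − 47)/2 = 36.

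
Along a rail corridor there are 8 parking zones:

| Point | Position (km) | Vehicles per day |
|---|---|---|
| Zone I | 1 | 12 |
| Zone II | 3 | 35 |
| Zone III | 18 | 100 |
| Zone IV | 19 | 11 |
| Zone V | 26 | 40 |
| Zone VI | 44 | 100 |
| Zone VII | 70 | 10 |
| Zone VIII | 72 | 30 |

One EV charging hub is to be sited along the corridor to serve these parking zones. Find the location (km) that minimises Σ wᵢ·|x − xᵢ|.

For a sum of weighted absolute distances on a line, the optimum is the weighted median (not the mean). Total weight W = 338; half-weight = 169.
Sort by position and accumulate weight:
  km 1 (Zone I, w=12) → cum 12
  km 3 (Zone II, w=35) → cum 47
  km 18 (Zone III, w=100) → cum 147
  km 19 (Zone IV, w=11) → cum 158
  km 26 (Zone V, w=40) → cum 198  ≥ 169 → median here
  km 44 (Zone VI, w=100) → cum 298
  km 70 (Zone VII, w=10) → cum 308
  km 72 (Zone VIII, w=30) → cum 338
Optimal location: km 26.

x = 26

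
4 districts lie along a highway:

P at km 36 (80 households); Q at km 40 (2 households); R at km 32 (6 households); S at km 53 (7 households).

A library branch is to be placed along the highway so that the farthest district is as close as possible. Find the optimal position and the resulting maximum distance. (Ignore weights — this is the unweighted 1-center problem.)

The 1-center on a line is the midpoint of the two extreme points: leftmost at 32, rightmost at 53.
Optimal location = (32 + 53)/2 = 42.5; maximum distance = (53 − 32)/2 = 10.5.

location 42.5, max distance 10.5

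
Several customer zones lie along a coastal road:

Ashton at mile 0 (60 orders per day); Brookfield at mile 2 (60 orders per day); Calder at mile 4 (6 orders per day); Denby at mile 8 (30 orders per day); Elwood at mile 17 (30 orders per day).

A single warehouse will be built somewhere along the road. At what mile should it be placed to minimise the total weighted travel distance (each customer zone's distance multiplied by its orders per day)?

x = 2

For a sum of weighted absolute distances on a line, the optimum is the weighted median (not the mean). Total weight W = 186; half-weight = 93.
Sort by position and accumulate weight:
  mile 0 (Ashton, w=60) → cum 60
  mile 2 (Brookfield, w=60) → cum 120  ≥ 93 → median here
  mile 4 (Calder, w=6) → cum 126
  mile 8 (Denby, w=30) → cum 156
  mile 17 (Elwood, w=30) → cum 186
Optimal location: mile 2.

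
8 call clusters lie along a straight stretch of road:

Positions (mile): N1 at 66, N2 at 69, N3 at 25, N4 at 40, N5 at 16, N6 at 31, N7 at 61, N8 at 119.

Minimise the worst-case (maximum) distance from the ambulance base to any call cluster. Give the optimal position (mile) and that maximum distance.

location 67.5, max distance 51.5

The 1-center on a line is the midpoint of the two extreme points: leftmost at 16, rightmost at 119.
Optimal location = (16 + 119)/2 = 67.5; maximum distance = (119 − 16)/2 = 51.5.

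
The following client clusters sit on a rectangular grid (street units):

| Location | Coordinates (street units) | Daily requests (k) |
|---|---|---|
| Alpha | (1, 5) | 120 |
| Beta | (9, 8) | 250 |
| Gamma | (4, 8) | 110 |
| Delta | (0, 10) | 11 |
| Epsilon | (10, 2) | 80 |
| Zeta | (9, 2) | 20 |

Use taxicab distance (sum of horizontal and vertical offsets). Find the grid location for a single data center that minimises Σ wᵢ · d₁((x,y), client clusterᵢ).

Manhattan distance separates: Σwᵢ(|x−xᵢ|+|y−yᵢ|) = Σwᵢ|x−xᵢ| + Σwᵢ|y−yᵢ|, so x and y are optimised independently as 1-D weighted medians.
Total weight W = 591; half = 295.5.
x-coordinate, sorted with cumulative weight:
  x=0 (Delta, w=11) cum 11
  x=1 (Alpha, w=120) cum 131
  x=4 (Gamma, w=110) cum 241
  x=9 (Beta, w=250) cum 491  ← median
  x=9 (Zeta, w=20) cum 511
  x=10 (Epsilon, w=80) cum 591
⇒ x* = 9
y-coordinate, sorted with cumulative weight:
  y=2 (Epsilon, w=80) cum 80
  y=2 (Zeta, w=20) cum 100
  y=5 (Alpha, w=120) cum 220
  y=8 (Beta, w=250) cum 470  ← median
  y=8 (Gamma, w=110) cum 580
  y=10 (Delta, w=11) cum 591
⇒ y* = 8

(9, 8)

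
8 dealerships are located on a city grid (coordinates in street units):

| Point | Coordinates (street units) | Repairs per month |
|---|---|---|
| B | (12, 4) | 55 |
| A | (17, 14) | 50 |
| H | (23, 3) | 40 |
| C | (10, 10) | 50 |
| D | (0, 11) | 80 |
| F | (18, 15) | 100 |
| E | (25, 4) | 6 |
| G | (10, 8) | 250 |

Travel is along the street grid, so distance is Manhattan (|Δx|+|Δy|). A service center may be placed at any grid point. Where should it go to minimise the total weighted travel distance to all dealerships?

Manhattan distance separates: Σwᵢ(|x−xᵢ|+|y−yᵢ|) = Σwᵢ|x−xᵢ| + Σwᵢ|y−yᵢ|, so x and y are optimised independently as 1-D weighted medians.
Total weight W = 631; half = 315.5.
x-coordinate, sorted with cumulative weight:
  x=0 (D, w=80) cum 80
  x=10 (C, w=50) cum 130
  x=10 (G, w=250) cum 380  ← median
  x=12 (B, w=55) cum 435
  x=17 (A, w=50) cum 485
  x=18 (F, w=100) cum 585
  x=23 (H, w=40) cum 625
  x=25 (E, w=6) cum 631
⇒ x* = 10
y-coordinate, sorted with cumulative weight:
  y=3 (H, w=40) cum 40
  y=4 (B, w=55) cum 95
  y=4 (E, w=6) cum 101
  y=8 (G, w=250) cum 351  ← median
  y=10 (C, w=50) cum 401
  y=11 (D, w=80) cum 481
  y=14 (A, w=50) cum 531
  y=15 (F, w=100) cum 631
⇒ y* = 8

(10, 8)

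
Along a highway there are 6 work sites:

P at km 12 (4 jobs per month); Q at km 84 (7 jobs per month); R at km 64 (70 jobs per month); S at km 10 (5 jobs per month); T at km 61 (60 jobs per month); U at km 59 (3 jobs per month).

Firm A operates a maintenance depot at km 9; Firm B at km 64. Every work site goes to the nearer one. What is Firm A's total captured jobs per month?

The indifferent point is the midpoint (9+64)/2 = 36.5; work sites left of it (closer to Firm A at 9) go to Firm A, those right go to Firm B.
  S at 10 (w=5) → Firm A
  P at 12 (w=4) → Firm A
  U at 59 (w=3) → Firm B
  T at 61 (w=60) → Firm B
  R at 64 (w=70) → Firm B
  Q at 84 (w=7) → Firm B
Firm A captures 9; Firm B captures 140.

9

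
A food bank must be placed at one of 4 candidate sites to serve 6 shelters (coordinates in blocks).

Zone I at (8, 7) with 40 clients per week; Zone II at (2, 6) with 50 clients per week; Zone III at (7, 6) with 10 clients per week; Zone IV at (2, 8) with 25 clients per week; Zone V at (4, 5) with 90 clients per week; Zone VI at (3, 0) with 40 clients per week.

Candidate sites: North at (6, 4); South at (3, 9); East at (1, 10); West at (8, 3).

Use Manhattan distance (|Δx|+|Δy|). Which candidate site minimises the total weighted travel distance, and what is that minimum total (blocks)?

Total weighted distance at each candidate:
  North (6, 4): total = 1280
  South (3, 9): total = 1410
  East (1, 10): total = 2025
  West (8, 3): total = 1785
Minimum is at North with total 1280 blocks.

North, total 1280 blocks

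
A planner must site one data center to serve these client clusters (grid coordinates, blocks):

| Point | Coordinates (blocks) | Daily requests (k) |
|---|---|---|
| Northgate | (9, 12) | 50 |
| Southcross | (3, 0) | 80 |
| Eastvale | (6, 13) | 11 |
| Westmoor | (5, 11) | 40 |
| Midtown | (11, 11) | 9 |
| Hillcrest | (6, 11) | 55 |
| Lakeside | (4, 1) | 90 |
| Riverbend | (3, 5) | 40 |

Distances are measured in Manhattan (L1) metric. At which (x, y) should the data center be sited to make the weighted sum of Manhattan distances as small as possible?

(4, 5)

Manhattan distance separates: Σwᵢ(|x−xᵢ|+|y−yᵢ|) = Σwᵢ|x−xᵢ| + Σwᵢ|y−yᵢ|, so x and y are optimised independently as 1-D weighted medians.
Total weight W = 375; half = 187.5.
x-coordinate, sorted with cumulative weight:
  x=3 (Southcross, w=80) cum 80
  x=3 (Riverbend, w=40) cum 120
  x=4 (Lakeside, w=90) cum 210  ← median
  x=5 (Westmoor, w=40) cum 250
  x=6 (Eastvale, w=11) cum 261
  x=6 (Hillcrest, w=55) cum 316
  x=9 (Northgate, w=50) cum 366
  x=11 (Midtown, w=9) cum 375
⇒ x* = 4
y-coordinate, sorted with cumulative weight:
  y=0 (Southcross, w=80) cum 80
  y=1 (Lakeside, w=90) cum 170
  y=5 (Riverbend, w=40) cum 210  ← median
  y=11 (Westmoor, w=40) cum 250
  y=11 (Midtown, w=9) cum 259
  y=11 (Hillcrest, w=55) cum 314
  y=12 (Northgate, w=50) cum 364
  y=13 (Eastvale, w=11) cum 375
⇒ y* = 5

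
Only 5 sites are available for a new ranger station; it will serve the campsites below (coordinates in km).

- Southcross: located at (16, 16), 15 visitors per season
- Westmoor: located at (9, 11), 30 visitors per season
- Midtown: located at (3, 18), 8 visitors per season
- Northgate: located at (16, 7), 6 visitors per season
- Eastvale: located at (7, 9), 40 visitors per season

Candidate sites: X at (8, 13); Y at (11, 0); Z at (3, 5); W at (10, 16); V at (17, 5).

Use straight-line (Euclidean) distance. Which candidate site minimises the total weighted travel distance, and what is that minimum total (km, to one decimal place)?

X, total 476.7 km

Total weighted distance at each candidate:
  X (8, 13): total = 476.7
  Y (11, 0): total = 1190.0
  Z (3, 5): total = 919.2
  W (10, 16): total = 670.7
  V (17, 5): total = 1062.7
Minimum is at X with total 476.7 km.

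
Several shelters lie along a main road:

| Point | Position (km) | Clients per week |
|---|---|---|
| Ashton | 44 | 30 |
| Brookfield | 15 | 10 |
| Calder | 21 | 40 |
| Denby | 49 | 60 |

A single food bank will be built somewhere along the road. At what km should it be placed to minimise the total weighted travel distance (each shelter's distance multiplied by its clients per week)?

x = 44

For a sum of weighted absolute distances on a line, the optimum is the weighted median (not the mean). Total weight W = 140; half-weight = 70.
Sort by position and accumulate weight:
  km 15 (Brookfield, w=10) → cum 10
  km 21 (Calder, w=40) → cum 50
  km 44 (Ashton, w=30) → cum 80  ≥ 70 → median here
  km 49 (Denby, w=60) → cum 140
Optimal location: km 44.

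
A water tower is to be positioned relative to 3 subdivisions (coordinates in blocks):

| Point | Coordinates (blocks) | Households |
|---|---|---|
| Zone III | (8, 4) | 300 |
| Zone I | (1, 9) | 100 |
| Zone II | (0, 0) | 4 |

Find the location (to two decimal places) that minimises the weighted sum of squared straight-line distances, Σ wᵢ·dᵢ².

(6.19, 5.20)

The minimiser of Σwᵢ‖p−pᵢ‖² is the weighted centroid p* = (Σwᵢpᵢ)/(Σwᵢ).
Σwᵢ = 404.
Σwᵢxᵢ = 300·8 + 100·1 + 4·0 = 2500.
Σwᵢyᵢ = 300·4 + 100·9 + 4·0 = 2100.
x* = 2500/404 = 6.19, y* = 2100/404 = 5.20.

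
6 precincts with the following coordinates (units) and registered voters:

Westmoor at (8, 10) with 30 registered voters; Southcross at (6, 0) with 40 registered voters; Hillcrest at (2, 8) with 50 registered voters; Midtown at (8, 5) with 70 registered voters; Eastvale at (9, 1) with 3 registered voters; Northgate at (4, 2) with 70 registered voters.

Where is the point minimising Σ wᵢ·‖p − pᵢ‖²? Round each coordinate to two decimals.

(5.50, 4.54)

The minimiser of Σwᵢ‖p−pᵢ‖² is the weighted centroid p* = (Σwᵢpᵢ)/(Σwᵢ).
Σwᵢ = 263.
Σwᵢxᵢ = 30·8 + 40·6 + 50·2 + 70·8 + 3·9 + 70·4 = 1447.
Σwᵢyᵢ = 30·10 + 40·0 + 50·8 + 70·5 + 3·1 + 70·2 = 1193.
x* = 1447/263 = 5.50, y* = 1193/263 = 4.54.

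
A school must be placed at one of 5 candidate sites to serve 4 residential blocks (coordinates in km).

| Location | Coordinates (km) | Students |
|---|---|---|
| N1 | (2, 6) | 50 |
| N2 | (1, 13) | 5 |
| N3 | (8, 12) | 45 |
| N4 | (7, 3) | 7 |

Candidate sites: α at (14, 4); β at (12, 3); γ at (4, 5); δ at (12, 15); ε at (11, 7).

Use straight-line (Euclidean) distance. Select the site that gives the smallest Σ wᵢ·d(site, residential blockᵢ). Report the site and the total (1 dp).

Total weighted distance at each candidate:
  α (14, 4): total = 1186.8
  β (12, 3): total = 1074.5
  γ (4, 5): total = 542.6
  δ (12, 15): total = 1044.6
  ε (11, 7): total = 813.1
Minimum is at γ with total 542.6 km.

γ, total 542.6 km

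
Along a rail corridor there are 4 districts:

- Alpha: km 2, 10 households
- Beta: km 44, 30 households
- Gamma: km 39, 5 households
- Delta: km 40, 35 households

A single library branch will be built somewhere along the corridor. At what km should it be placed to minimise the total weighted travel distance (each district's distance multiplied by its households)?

x = 40

For a sum of weighted absolute distances on a line, the optimum is the weighted median (not the mean). Total weight W = 80; half-weight = 40.
Sort by position and accumulate weight:
  km 2 (Alpha, w=10) → cum 10
  km 39 (Gamma, w=5) → cum 15
  km 40 (Delta, w=35) → cum 50  ≥ 40 → median here
  km 44 (Beta, w=30) → cum 80
Optimal location: km 40.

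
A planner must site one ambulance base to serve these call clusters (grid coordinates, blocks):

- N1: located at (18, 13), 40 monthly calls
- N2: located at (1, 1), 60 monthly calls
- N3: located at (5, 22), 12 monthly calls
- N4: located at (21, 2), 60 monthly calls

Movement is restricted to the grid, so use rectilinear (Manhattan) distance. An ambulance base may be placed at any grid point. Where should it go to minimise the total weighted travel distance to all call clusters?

Manhattan distance separates: Σwᵢ(|x−xᵢ|+|y−yᵢ|) = Σwᵢ|x−xᵢ| + Σwᵢ|y−yᵢ|, so x and y are optimised independently as 1-D weighted medians.
Total weight W = 172; half = 86.
x-coordinate, sorted with cumulative weight:
  x=1 (N2, w=60) cum 60
  x=5 (N3, w=12) cum 72
  x=18 (N1, w=40) cum 112  ← median
  x=21 (N4, w=60) cum 172
⇒ x* = 18
y-coordinate, sorted with cumulative weight:
  y=1 (N2, w=60) cum 60
  y=2 (N4, w=60) cum 120  ← median
  y=13 (N1, w=40) cum 160
  y=22 (N3, w=12) cum 172
⇒ y* = 2

(18, 2)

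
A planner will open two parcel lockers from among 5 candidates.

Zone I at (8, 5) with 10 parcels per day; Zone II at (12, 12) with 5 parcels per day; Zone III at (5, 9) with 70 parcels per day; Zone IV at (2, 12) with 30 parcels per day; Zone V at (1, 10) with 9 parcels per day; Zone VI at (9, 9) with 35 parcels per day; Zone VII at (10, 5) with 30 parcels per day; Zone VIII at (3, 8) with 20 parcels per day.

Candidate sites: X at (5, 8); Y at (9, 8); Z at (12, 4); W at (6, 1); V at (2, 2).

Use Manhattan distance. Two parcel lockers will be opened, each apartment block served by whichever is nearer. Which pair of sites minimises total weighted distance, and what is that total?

Evaluate every pair (each demand assigned to the nearer of the two):
  {X, Y}: total = 604
  {X, Z}: total = 729
  {X, W}: total = 904
  {X, V}: total = 904
  {Y, V}: total = 1081
  {Y, Z}: total = 1090
  {Y, W}: total = 1120
  {Z, V}: total = 1681
  {Z, W}: total = 1866
  {W, V}: total = 1921
Best pair: {X, Y} with total 604.

{X, Y}, total 604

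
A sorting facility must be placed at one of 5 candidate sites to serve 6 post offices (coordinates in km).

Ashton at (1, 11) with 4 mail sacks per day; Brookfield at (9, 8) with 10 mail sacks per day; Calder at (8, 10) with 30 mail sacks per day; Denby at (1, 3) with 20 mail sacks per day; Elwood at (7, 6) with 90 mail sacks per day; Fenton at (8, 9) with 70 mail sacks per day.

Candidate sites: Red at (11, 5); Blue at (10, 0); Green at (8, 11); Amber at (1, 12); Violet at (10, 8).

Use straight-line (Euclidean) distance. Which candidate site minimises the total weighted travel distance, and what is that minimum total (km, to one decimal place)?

Total weighted distance at each candidate:
  Red (11, 5): total = 1182.7
  Blue (10, 0): total = 1882.3
  Green (8, 11): total = 901.1
  Amber (1, 12): total = 1788.6
  Violet (10, 8): total = 819.7
Minimum is at Violet with total 819.7 km.

Violet, total 819.7 km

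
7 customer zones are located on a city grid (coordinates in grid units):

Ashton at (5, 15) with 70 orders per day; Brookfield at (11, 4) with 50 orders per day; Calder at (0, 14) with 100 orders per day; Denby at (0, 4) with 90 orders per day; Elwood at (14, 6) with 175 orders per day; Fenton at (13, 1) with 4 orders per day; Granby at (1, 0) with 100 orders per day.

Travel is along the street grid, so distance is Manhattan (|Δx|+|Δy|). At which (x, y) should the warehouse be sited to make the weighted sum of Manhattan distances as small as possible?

(5, 6)

Manhattan distance separates: Σwᵢ(|x−xᵢ|+|y−yᵢ|) = Σwᵢ|x−xᵢ| + Σwᵢ|y−yᵢ|, so x and y are optimised independently as 1-D weighted medians.
Total weight W = 589; half = 294.5.
x-coordinate, sorted with cumulative weight:
  x=0 (Calder, w=100) cum 100
  x=0 (Denby, w=90) cum 190
  x=1 (Granby, w=100) cum 290
  x=5 (Ashton, w=70) cum 360  ← median
  x=11 (Brookfield, w=50) cum 410
  x=13 (Fenton, w=4) cum 414
  x=14 (Elwood, w=175) cum 589
⇒ x* = 5
y-coordinate, sorted with cumulative weight:
  y=0 (Granby, w=100) cum 100
  y=1 (Fenton, w=4) cum 104
  y=4 (Brookfield, w=50) cum 154
  y=4 (Denby, w=90) cum 244
  y=6 (Elwood, w=175) cum 419  ← median
  y=14 (Calder, w=100) cum 519
  y=15 (Ashton, w=70) cum 589
⇒ y* = 6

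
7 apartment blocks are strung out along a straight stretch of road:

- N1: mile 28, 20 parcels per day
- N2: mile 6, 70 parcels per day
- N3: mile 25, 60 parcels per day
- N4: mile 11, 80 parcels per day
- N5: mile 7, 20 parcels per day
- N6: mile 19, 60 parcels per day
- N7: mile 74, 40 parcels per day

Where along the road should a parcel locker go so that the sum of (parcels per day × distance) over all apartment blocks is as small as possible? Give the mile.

x = 19

For a sum of weighted absolute distances on a line, the optimum is the weighted median (not the mean). Total weight W = 350; half-weight = 175.
Sort by position and accumulate weight:
  mile 6 (N2, w=70) → cum 70
  mile 7 (N5, w=20) → cum 90
  mile 11 (N4, w=80) → cum 170
  mile 19 (N6, w=60) → cum 230  ≥ 175 → median here
  mile 25 (N3, w=60) → cum 290
  mile 28 (N1, w=20) → cum 310
  mile 74 (N7, w=40) → cum 350
Optimal location: mile 19.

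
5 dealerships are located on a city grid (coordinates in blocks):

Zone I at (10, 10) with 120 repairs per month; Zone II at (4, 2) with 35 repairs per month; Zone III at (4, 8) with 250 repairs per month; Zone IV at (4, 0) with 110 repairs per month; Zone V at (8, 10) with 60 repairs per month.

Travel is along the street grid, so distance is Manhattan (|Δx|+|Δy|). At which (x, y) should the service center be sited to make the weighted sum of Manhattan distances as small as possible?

Manhattan distance separates: Σwᵢ(|x−xᵢ|+|y−yᵢ|) = Σwᵢ|x−xᵢ| + Σwᵢ|y−yᵢ|, so x and y are optimised independently as 1-D weighted medians.
Total weight W = 575; half = 287.5.
x-coordinate, sorted with cumulative weight:
  x=4 (Zone II, w=35) cum 35
  x=4 (Zone III, w=250) cum 285
  x=4 (Zone IV, w=110) cum 395  ← median
  x=8 (Zone V, w=60) cum 455
  x=10 (Zone I, w=120) cum 575
⇒ x* = 4
y-coordinate, sorted with cumulative weight:
  y=0 (Zone IV, w=110) cum 110
  y=2 (Zone II, w=35) cum 145
  y=8 (Zone III, w=250) cum 395  ← median
  y=10 (Zone I, w=120) cum 515
  y=10 (Zone V, w=60) cum 575
⇒ y* = 8

(4, 8)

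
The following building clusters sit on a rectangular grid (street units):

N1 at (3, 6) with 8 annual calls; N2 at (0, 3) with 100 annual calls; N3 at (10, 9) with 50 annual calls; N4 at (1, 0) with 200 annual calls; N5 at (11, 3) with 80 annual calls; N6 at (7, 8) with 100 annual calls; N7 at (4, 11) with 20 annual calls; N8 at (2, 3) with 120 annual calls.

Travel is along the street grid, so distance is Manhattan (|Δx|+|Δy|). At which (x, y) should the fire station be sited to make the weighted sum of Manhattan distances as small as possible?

(2, 3)

Manhattan distance separates: Σwᵢ(|x−xᵢ|+|y−yᵢ|) = Σwᵢ|x−xᵢ| + Σwᵢ|y−yᵢ|, so x and y are optimised independently as 1-D weighted medians.
Total weight W = 678; half = 339.
x-coordinate, sorted with cumulative weight:
  x=0 (N2, w=100) cum 100
  x=1 (N4, w=200) cum 300
  x=2 (N8, w=120) cum 420  ← median
  x=3 (N1, w=8) cum 428
  x=4 (N7, w=20) cum 448
  x=7 (N6, w=100) cum 548
  x=10 (N3, w=50) cum 598
  x=11 (N5, w=80) cum 678
⇒ x* = 2
y-coordinate, sorted with cumulative weight:
  y=0 (N4, w=200) cum 200
  y=3 (N2, w=100) cum 300
  y=3 (N5, w=80) cum 380  ← median
  y=3 (N8, w=120) cum 500
  y=6 (N1, w=8) cum 508
  y=8 (N6, w=100) cum 608
  y=9 (N3, w=50) cum 658
  y=11 (N7, w=20) cum 678
⇒ y* = 3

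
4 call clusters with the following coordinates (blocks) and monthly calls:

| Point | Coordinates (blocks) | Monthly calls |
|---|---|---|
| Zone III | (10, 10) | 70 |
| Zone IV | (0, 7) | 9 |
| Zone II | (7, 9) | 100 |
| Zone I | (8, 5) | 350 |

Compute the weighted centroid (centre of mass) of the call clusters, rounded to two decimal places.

The minimiser of Σwᵢ‖p−pᵢ‖² is the weighted centroid p* = (Σwᵢpᵢ)/(Σwᵢ).
Σwᵢ = 529.
Σwᵢxᵢ = 70·10 + 9·0 + 100·7 + 350·8 = 4200.
Σwᵢyᵢ = 70·10 + 9·7 + 100·9 + 350·5 = 3413.
x* = 4200/529 = 7.94, y* = 3413/529 = 6.45.

(7.94, 6.45)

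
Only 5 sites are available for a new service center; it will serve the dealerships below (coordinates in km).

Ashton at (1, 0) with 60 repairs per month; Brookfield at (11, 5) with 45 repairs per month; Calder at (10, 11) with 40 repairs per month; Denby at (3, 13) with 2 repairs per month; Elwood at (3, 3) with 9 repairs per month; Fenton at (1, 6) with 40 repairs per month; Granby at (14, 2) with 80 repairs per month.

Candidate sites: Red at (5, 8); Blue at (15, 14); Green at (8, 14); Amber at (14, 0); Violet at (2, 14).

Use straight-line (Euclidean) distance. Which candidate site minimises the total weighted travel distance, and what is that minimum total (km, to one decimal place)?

Total weighted distance at each candidate:
  Red (5, 8): total = 2175.2
  Blue (15, 14): total = 3643.3
  Green (8, 14): total = 3127.7
  Amber (14, 0): total = 2380.0
  Violet (2, 14): total = 3539.0
Minimum is at Red with total 2175.2 km.

Red, total 2175.2 km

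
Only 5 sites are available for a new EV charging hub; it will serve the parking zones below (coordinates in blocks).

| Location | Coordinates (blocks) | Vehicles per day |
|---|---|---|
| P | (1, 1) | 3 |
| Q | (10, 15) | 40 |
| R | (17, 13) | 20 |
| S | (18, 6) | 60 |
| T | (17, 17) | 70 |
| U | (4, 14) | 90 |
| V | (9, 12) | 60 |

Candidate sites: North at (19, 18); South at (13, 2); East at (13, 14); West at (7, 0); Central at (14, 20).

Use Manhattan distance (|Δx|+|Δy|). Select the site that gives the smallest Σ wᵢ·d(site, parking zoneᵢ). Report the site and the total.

Total weighted distance at each candidate:
  North (19, 18): total = 4385
  South (13, 2): total = 5579
  East (13, 14): total = 2775
  West (7, 0): total = 6481
  Central (14, 20): total = 4376
Minimum is at East with total 2775 blocks.

East, total 2775 blocks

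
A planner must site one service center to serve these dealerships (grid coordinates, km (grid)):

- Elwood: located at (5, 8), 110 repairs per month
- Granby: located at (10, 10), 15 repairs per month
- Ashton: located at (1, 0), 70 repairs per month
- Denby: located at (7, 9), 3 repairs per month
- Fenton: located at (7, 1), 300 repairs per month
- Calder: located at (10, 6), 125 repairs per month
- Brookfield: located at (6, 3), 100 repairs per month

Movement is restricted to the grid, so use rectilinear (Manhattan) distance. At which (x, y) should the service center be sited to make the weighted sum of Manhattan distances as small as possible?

Manhattan distance separates: Σwᵢ(|x−xᵢ|+|y−yᵢ|) = Σwᵢ|x−xᵢ| + Σwᵢ|y−yᵢ|, so x and y are optimised independently as 1-D weighted medians.
Total weight W = 723; half = 361.5.
x-coordinate, sorted with cumulative weight:
  x=1 (Ashton, w=70) cum 70
  x=5 (Elwood, w=110) cum 180
  x=6 (Brookfield, w=100) cum 280
  x=7 (Denby, w=3) cum 283
  x=7 (Fenton, w=300) cum 583  ← median
  x=10 (Granby, w=15) cum 598
  x=10 (Calder, w=125) cum 723
⇒ x* = 7
y-coordinate, sorted with cumulative weight:
  y=0 (Ashton, w=70) cum 70
  y=1 (Fenton, w=300) cum 370  ← median
  y=3 (Brookfield, w=100) cum 470
  y=6 (Calder, w=125) cum 595
  y=8 (Elwood, w=110) cum 705
  y=9 (Denby, w=3) cum 708
  y=10 (Granby, w=15) cum 723
⇒ y* = 1

(7, 1)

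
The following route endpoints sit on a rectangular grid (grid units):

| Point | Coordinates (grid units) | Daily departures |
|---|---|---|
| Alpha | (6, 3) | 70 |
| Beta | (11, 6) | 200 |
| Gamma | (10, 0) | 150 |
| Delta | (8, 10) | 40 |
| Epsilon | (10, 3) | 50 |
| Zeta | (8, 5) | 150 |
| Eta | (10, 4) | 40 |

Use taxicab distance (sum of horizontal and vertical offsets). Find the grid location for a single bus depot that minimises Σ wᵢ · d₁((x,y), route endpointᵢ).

Manhattan distance separates: Σwᵢ(|x−xᵢ|+|y−yᵢ|) = Σwᵢ|x−xᵢ| + Σwᵢ|y−yᵢ|, so x and y are optimised independently as 1-D weighted medians.
Total weight W = 700; half = 350.
x-coordinate, sorted with cumulative weight:
  x=6 (Alpha, w=70) cum 70
  x=8 (Delta, w=40) cum 110
  x=8 (Zeta, w=150) cum 260
  x=10 (Gamma, w=150) cum 410  ← median
  x=10 (Epsilon, w=50) cum 460
  x=10 (Eta, w=40) cum 500
  x=11 (Beta, w=200) cum 700
⇒ x* = 10
y-coordinate, sorted with cumulative weight:
  y=0 (Gamma, w=150) cum 150
  y=3 (Alpha, w=70) cum 220
  y=3 (Epsilon, w=50) cum 270
  y=4 (Eta, w=40) cum 310
  y=5 (Zeta, w=150) cum 460  ← median
  y=6 (Beta, w=200) cum 660
  y=10 (Delta, w=40) cum 700
⇒ y* = 5

(10, 5)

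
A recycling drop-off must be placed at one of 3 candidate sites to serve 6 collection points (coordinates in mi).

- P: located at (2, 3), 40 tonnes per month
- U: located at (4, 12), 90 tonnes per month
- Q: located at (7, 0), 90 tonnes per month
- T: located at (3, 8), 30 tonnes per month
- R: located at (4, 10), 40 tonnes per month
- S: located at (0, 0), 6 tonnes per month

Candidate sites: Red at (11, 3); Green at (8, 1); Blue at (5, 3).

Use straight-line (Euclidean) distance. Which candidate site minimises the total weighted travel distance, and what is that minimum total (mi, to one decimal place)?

Total weighted distance at each candidate:
  Red (11, 3): total = 2583.6
  Green (8, 1): total = 2134.1
  Blue (5, 3): total = 1738.9
Minimum is at Blue with total 1738.9 mi.

Blue, total 1738.9 mi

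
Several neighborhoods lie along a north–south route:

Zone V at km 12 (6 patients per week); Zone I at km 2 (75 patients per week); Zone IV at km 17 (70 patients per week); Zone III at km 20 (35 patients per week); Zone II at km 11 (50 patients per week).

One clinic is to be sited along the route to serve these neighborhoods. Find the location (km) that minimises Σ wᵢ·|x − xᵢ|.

x = 11

For a sum of weighted absolute distances on a line, the optimum is the weighted median (not the mean). Total weight W = 236; half-weight = 118.
Sort by position and accumulate weight:
  km 2 (Zone I, w=75) → cum 75
  km 11 (Zone II, w=50) → cum 125  ≥ 118 → median here
  km 12 (Zone V, w=6) → cum 131
  km 17 (Zone IV, w=70) → cum 201
  km 20 (Zone III, w=35) → cum 236
Optimal location: km 11.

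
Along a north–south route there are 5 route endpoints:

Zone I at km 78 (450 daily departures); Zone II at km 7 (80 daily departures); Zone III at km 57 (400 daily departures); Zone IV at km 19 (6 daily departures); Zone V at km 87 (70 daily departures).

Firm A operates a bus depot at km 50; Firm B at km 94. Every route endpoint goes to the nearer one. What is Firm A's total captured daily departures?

The indifferent point is the midpoint (50+94)/2 = 72; route endpoints left of it (closer to Firm A at 50) go to Firm A, those right go to Firm B.
  Zone II at 7 (w=80) → Firm A
  Zone IV at 19 (w=6) → Firm A
  Zone III at 57 (w=400) → Firm A
  Zone I at 78 (w=450) → Firm B
  Zone V at 87 (w=70) → Firm B
Firm A captures 486; Firm B captures 520.

486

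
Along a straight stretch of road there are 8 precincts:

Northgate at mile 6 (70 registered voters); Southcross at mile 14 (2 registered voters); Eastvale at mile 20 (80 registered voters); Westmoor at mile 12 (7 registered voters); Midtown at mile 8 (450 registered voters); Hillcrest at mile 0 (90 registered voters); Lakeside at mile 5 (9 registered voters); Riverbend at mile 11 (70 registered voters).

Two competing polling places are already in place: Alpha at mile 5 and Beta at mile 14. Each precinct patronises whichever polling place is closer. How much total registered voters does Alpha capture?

619

The indifferent point is the midpoint (5+14)/2 = 9.5; precincts left of it (closer to Alpha at 5) go to Alpha, those right go to Beta.
  Hillcrest at 0 (w=90) → Alpha
  Lakeside at 5 (w=9) → Alpha
  Northgate at 6 (w=70) → Alpha
  Midtown at 8 (w=450) → Alpha
  Riverbend at 11 (w=70) → Beta
  Westmoor at 12 (w=7) → Beta
  Southcross at 14 (w=2) → Beta
  Eastvale at 20 (w=80) → Beta
Alpha captures 619; Beta captures 159.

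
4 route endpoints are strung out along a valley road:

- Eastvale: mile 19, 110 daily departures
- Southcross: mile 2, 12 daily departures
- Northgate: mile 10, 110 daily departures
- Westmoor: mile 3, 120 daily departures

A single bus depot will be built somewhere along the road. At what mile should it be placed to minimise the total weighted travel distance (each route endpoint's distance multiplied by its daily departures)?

For a sum of weighted absolute distances on a line, the optimum is the weighted median (not the mean). Total weight W = 352; half-weight = 176.
Sort by position and accumulate weight:
  mile 2 (Southcross, w=12) → cum 12
  mile 3 (Westmoor, w=120) → cum 132
  mile 10 (Northgate, w=110) → cum 242  ≥ 176 → median here
  mile 19 (Eastvale, w=110) → cum 352
Optimal location: mile 10.

x = 10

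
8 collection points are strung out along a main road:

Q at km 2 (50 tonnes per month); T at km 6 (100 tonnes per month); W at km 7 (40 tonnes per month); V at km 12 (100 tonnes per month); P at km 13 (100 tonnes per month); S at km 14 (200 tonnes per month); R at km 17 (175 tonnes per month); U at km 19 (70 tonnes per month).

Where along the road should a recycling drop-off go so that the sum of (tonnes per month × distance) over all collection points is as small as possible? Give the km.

For a sum of weighted absolute distances on a line, the optimum is the weighted median (not the mean). Total weight W = 835; half-weight = 417.5.
Sort by position and accumulate weight:
  km 2 (Q, w=50) → cum 50
  km 6 (T, w=100) → cum 150
  km 7 (W, w=40) → cum 190
  km 12 (V, w=100) → cum 290
  km 13 (P, w=100) → cum 390
  km 14 (S, w=200) → cum 590  ≥ 417.5 → median here
  km 17 (R, w=175) → cum 765
  km 19 (U, w=70) → cum 835
Optimal location: km 14.

x = 14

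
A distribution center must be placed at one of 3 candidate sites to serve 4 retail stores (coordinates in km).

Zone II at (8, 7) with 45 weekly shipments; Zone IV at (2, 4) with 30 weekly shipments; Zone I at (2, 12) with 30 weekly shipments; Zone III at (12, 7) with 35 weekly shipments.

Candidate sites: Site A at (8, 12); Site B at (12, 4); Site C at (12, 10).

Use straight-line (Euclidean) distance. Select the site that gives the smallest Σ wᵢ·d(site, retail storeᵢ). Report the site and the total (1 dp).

Site A, total 929.1 km

Total weighted distance at each candidate:
  Site A (8, 12): total = 929.1
  Site B (12, 4): total = 1014.2
  Site C (12, 10): total = 985.8
Minimum is at Site A with total 929.1 km.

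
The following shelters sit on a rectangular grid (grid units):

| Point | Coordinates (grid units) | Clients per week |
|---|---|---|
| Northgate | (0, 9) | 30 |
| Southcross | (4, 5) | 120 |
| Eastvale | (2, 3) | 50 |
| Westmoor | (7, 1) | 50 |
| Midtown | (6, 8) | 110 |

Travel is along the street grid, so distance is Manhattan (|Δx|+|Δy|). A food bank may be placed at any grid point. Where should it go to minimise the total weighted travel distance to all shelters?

Manhattan distance separates: Σwᵢ(|x−xᵢ|+|y−yᵢ|) = Σwᵢ|x−xᵢ| + Σwᵢ|y−yᵢ|, so x and y are optimised independently as 1-D weighted medians.
Total weight W = 360; half = 180.
x-coordinate, sorted with cumulative weight:
  x=0 (Northgate, w=30) cum 30
  x=2 (Eastvale, w=50) cum 80
  x=4 (Southcross, w=120) cum 200  ← median
  x=6 (Midtown, w=110) cum 310
  x=7 (Westmoor, w=50) cum 360
⇒ x* = 4
y-coordinate, sorted with cumulative weight:
  y=1 (Westmoor, w=50) cum 50
  y=3 (Eastvale, w=50) cum 100
  y=5 (Southcross, w=120) cum 220  ← median
  y=8 (Midtown, w=110) cum 330
  y=9 (Northgate, w=30) cum 360
⇒ y* = 5

(4, 5)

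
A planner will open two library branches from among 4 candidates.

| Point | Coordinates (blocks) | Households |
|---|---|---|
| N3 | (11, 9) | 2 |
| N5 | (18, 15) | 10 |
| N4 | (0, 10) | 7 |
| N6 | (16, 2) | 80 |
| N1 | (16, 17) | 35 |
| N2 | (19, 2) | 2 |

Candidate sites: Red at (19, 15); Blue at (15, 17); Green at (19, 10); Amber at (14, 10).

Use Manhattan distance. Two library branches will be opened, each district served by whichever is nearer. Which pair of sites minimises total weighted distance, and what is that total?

Evaluate every pair (each demand assigned to the nearer of the two):
  {Blue, Amber}: total = 1017
  {Red, Amber}: total = 1117
  {Blue, Green}: total = 1132
  {Red, Green}: total = 1232
  {Green, Amber}: total = 1297
  {Red, Blue}: total = 1529
Best pair: {Blue, Amber} with total 1017.

{Blue, Amber}, total 1017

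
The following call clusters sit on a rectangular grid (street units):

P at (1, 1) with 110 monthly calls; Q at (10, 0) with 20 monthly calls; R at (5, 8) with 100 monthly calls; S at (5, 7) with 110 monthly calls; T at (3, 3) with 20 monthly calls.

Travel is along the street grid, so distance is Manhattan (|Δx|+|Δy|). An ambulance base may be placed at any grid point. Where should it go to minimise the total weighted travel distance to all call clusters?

(5, 7)

Manhattan distance separates: Σwᵢ(|x−xᵢ|+|y−yᵢ|) = Σwᵢ|x−xᵢ| + Σwᵢ|y−yᵢ|, so x and y are optimised independently as 1-D weighted medians.
Total weight W = 360; half = 180.
x-coordinate, sorted with cumulative weight:
  x=1 (P, w=110) cum 110
  x=3 (T, w=20) cum 130
  x=5 (R, w=100) cum 230  ← median
  x=5 (S, w=110) cum 340
  x=10 (Q, w=20) cum 360
⇒ x* = 5
y-coordinate, sorted with cumulative weight:
  y=0 (Q, w=20) cum 20
  y=1 (P, w=110) cum 130
  y=3 (T, w=20) cum 150
  y=7 (S, w=110) cum 260  ← median
  y=8 (R, w=100) cum 360
⇒ y* = 7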